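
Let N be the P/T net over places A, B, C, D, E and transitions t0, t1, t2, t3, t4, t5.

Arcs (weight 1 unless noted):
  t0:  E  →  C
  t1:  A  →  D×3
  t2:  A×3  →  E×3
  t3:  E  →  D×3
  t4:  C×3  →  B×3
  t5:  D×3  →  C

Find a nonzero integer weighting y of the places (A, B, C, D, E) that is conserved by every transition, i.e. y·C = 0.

y = (A:3, B:3, C:3, D:1, E:3)

Incidence matrix C (rows=places, cols=transitions):
       t0   t1   t2   t3   t4   t5
    A   0   -1   -3    0    0    0
    B   0    0    0    0    3    0
    C   1    0    0    0   -3    1
    D   0    3    0    3    0   -3
    E  -1    0    3   -1    0    0

Candidate y = [3, 3, 3, 1, 3]; check y·C column-wise:
  col t0: 3·0 + 3·0 + 3·1 + 1·0 + 3·-1 = 0
  col t1: 3·-1 + 3·0 + 3·0 + 1·3 + 3·0 = 0
  col t2: 3·-3 + 3·0 + 3·0 + 1·0 + 3·3 = 0
  col t3: 3·0 + 3·0 + 3·0 + 1·3 + 3·-1 = 0
  col t4: 3·0 + 3·3 + 3·-3 + 1·0 + 3·0 = 0
  col t5: 3·0 + 3·0 + 3·1 + 1·-3 + 3·0 = 0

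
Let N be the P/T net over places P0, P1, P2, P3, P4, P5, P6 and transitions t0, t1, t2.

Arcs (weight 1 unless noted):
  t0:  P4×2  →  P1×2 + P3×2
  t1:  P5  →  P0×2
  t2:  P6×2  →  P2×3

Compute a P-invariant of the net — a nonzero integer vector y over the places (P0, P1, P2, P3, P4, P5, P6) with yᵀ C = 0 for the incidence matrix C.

y = (P0:0, P1:1, P2:0, P3:-1, P4:0, P5:0, P6:0)

Incidence matrix C (rows=places, cols=transitions):
       t0   t1   t2
   P0   0    2    0
   P1   2    0    0
   P2   0    0    3
   P3   2    0    0
   P4  -2    0    0
   P5   0   -1    0
   P6   0    0   -2

Candidate y = [0, 1, 0, -1, 0, 0, 0]; check y·C column-wise:
  col t0: 1·2 + -1·2 + 0·-2 = 0
  col t1: 0·2 + 1·0 + -1·0 + 0·-1 = 0
  col t2: 1·0 + 0·3 + -1·0 + 0·-2 = 0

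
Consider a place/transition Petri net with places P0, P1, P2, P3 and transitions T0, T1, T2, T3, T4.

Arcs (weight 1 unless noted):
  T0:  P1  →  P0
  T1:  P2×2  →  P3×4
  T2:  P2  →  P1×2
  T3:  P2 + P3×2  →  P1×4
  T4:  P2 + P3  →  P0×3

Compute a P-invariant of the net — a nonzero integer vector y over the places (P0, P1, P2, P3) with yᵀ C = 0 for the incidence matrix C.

y = (P0:1, P1:1, P2:2, P3:1)

Incidence matrix C (rows=places, cols=transitions):
       T0   T1   T2   T3   T4
   P0   1    0    0    0    3
   P1  -1    0    2    4    0
   P2   0   -2   -1   -1   -1
   P3   0    4    0   -2   -1

Candidate y = [1, 1, 2, 1]; check y·C column-wise:
  col T0: 1·1 + 1·-1 + 2·0 + 1·0 = 0
  col T1: 1·0 + 1·0 + 2·-2 + 1·4 = 0
  col T2: 1·0 + 1·2 + 2·-1 + 1·0 = 0
  col T3: 1·0 + 1·4 + 2·-1 + 1·-2 = 0
  col T4: 1·3 + 1·0 + 2·-1 + 1·-1 = 0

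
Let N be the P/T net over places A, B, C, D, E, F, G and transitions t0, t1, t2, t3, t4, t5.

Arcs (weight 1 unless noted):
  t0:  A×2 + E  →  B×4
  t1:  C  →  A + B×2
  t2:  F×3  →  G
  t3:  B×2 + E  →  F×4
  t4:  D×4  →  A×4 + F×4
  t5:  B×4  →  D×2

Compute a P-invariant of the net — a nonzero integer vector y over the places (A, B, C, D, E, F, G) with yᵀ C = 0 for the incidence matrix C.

Incidence matrix C (rows=places, cols=transitions):
       t0   t1   t2   t3   t4   t5
    A  -2    1    0    0    4    0
    B   4    2    0   -2    0   -4
    C   0   -1    0    0    0    0
    D   0    0    0    0   -4    2
    E  -1    0    0   -1    0    0
    F   0    0   -3    4    4    0
    G   0    0    1    0    0    0

Candidate y = [1, 1, 3, 2, 2, 1, 3]; check y·C column-wise:
  col t0: 1·-2 + 1·4 + 3·0 + 2·0 + 2·-1 + 1·0 + 3·0 = 0
  col t1: 1·1 + 1·2 + 3·-1 + 2·0 + 2·0 + 1·0 + 3·0 = 0
  col t2: 1·0 + 1·0 + 3·0 + 2·0 + 2·0 + 1·-3 + 3·1 = 0
  col t3: 1·0 + 1·-2 + 3·0 + 2·0 + 2·-1 + 1·4 + 3·0 = 0
  col t4: 1·4 + 1·0 + 3·0 + 2·-4 + 2·0 + 1·4 + 3·0 = 0
  col t5: 1·0 + 1·-4 + 3·0 + 2·2 + 2·0 + 1·0 + 3·0 = 0

y = (A:1, B:1, C:3, D:2, E:2, F:1, G:3)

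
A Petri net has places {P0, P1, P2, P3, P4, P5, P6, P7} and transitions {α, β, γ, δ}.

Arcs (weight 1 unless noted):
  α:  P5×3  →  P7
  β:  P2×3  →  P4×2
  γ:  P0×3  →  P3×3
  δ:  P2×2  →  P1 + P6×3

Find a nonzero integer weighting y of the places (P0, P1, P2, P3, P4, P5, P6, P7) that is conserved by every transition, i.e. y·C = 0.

Incidence matrix C (rows=places, cols=transitions):
        α    β    γ    δ
   P0   0    0   -3    0
   P1   0    0    0    1
   P2   0   -3    0   -2
   P3   0    0    3    0
   P4   0    2    0    0
   P5  -3    0    0    0
   P6   0    0    0    3
   P7   1    0    0    0

Candidate y = [1, 0, 0, 1, 0, 0, 0, 0]; check y·C column-wise:
  col α: 1·0 + 1·0 + 0·-3 + 0·1 = 0
  col β: 1·0 + 0·-3 + 1·0 + 0·2 = 0
  col γ: 1·-3 + 1·3 = 0
  col δ: 1·0 + 0·1 + 0·-2 + 1·0 + 0·3 = 0

y = (P0:1, P1:0, P2:0, P3:1, P4:0, P5:0, P6:0, P7:0)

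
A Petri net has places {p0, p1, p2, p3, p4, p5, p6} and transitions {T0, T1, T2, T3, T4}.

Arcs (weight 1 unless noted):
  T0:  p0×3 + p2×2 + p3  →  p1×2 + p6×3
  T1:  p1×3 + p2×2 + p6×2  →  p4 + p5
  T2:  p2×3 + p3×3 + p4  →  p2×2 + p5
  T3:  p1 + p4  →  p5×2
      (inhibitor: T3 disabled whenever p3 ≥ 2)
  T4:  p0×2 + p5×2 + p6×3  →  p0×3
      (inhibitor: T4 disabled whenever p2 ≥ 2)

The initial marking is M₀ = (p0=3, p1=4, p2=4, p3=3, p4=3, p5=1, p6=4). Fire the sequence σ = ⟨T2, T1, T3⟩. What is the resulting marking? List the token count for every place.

(p0=3, p1=0, p2=1, p3=0, p4=2, p5=5, p6=2)

step 1: fire T2:  (p0=3, p1=4, p2=4, p3=3, p4=3, p5=1, p6=4) → (p0=3, p1=4, p2=3, p3=0, p4=2, p5=2, p6=4)
step 2: fire T1:  (p0=3, p1=4, p2=3, p3=0, p4=2, p5=2, p6=4) → (p0=3, p1=1, p2=1, p3=0, p4=3, p5=3, p6=2)
step 3: fire T3:  (p0=3, p1=1, p2=1, p3=0, p4=3, p5=3, p6=2) → (p0=3, p1=0, p2=1, p3=0, p4=2, p5=5, p6=2)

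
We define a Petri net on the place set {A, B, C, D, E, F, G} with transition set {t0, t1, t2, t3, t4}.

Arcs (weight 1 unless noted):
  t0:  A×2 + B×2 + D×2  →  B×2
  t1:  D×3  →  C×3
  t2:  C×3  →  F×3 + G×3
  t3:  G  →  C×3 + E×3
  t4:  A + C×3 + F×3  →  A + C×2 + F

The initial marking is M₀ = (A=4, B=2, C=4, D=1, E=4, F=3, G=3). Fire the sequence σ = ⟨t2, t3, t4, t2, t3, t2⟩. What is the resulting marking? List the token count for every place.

(A=4, B=2, C=0, D=1, E=10, F=10, G=10)

step 1: fire t2:  (A=4, B=2, C=4, D=1, E=4, F=3, G=3) → (A=4, B=2, C=1, D=1, E=4, F=6, G=6)
step 2: fire t3:  (A=4, B=2, C=1, D=1, E=4, F=6, G=6) → (A=4, B=2, C=4, D=1, E=7, F=6, G=5)
step 3: fire t4:  (A=4, B=2, C=4, D=1, E=7, F=6, G=5) → (A=4, B=2, C=3, D=1, E=7, F=4, G=5)
step 4: fire t2:  (A=4, B=2, C=3, D=1, E=7, F=4, G=5) → (A=4, B=2, C=0, D=1, E=7, F=7, G=8)
step 5: fire t3:  (A=4, B=2, C=0, D=1, E=7, F=7, G=8) → (A=4, B=2, C=3, D=1, E=10, F=7, G=7)
step 6: fire t2:  (A=4, B=2, C=3, D=1, E=10, F=7, G=7) → (A=4, B=2, C=0, D=1, E=10, F=10, G=10)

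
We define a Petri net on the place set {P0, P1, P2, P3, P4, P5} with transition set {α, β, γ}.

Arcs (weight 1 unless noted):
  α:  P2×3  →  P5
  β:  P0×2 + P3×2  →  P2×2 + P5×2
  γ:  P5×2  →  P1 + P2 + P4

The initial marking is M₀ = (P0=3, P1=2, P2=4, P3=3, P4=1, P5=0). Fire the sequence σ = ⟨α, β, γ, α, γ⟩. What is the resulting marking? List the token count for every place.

step 1: fire α:  (P0=3, P1=2, P2=4, P3=3, P4=1, P5=0) → (P0=3, P1=2, P2=1, P3=3, P4=1, P5=1)
step 2: fire β:  (P0=3, P1=2, P2=1, P3=3, P4=1, P5=1) → (P0=1, P1=2, P2=3, P3=1, P4=1, P5=3)
step 3: fire γ:  (P0=1, P1=2, P2=3, P3=1, P4=1, P5=3) → (P0=1, P1=3, P2=4, P3=1, P4=2, P5=1)
step 4: fire α:  (P0=1, P1=3, P2=4, P3=1, P4=2, P5=1) → (P0=1, P1=3, P2=1, P3=1, P4=2, P5=2)
step 5: fire γ:  (P0=1, P1=3, P2=1, P3=1, P4=2, P5=2) → (P0=1, P1=4, P2=2, P3=1, P4=3, P5=0)

(P0=1, P1=4, P2=2, P3=1, P4=3, P5=0)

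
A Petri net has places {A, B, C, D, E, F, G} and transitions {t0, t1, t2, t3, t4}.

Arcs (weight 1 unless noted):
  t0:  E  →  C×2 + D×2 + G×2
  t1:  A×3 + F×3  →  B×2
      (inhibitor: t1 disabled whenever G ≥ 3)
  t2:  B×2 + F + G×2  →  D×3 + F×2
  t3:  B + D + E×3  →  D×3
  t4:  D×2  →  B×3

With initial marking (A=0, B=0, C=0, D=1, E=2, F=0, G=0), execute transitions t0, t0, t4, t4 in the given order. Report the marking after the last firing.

(A=0, B=6, C=4, D=1, E=0, F=0, G=4)

step 1: fire t0:  (A=0, B=0, C=0, D=1, E=2, F=0, G=0) → (A=0, B=0, C=2, D=3, E=1, F=0, G=2)
step 2: fire t0:  (A=0, B=0, C=2, D=3, E=1, F=0, G=2) → (A=0, B=0, C=4, D=5, E=0, F=0, G=4)
step 3: fire t4:  (A=0, B=0, C=4, D=5, E=0, F=0, G=4) → (A=0, B=3, C=4, D=3, E=0, F=0, G=4)
step 4: fire t4:  (A=0, B=3, C=4, D=3, E=0, F=0, G=4) → (A=0, B=6, C=4, D=1, E=0, F=0, G=4)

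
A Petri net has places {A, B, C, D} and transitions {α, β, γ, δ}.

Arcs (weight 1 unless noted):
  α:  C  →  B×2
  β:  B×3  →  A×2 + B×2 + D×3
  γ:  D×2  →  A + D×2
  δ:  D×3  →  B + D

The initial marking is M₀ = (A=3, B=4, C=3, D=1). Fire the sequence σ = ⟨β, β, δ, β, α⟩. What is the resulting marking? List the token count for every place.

(A=9, B=4, C=2, D=8)

step 1: fire β:  (A=3, B=4, C=3, D=1) → (A=5, B=3, C=3, D=4)
step 2: fire β:  (A=5, B=3, C=3, D=4) → (A=7, B=2, C=3, D=7)
step 3: fire δ:  (A=7, B=2, C=3, D=7) → (A=7, B=3, C=3, D=5)
step 4: fire β:  (A=7, B=3, C=3, D=5) → (A=9, B=2, C=3, D=8)
step 5: fire α:  (A=9, B=2, C=3, D=8) → (A=9, B=4, C=2, D=8)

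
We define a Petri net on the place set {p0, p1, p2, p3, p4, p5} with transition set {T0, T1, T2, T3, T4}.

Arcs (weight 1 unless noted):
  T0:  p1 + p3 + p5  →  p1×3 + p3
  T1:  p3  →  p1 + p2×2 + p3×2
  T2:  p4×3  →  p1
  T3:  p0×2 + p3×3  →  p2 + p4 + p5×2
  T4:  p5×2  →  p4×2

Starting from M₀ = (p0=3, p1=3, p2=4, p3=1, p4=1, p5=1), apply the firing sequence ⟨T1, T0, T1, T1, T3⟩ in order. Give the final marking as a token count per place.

step 1: fire T1:  (p0=3, p1=3, p2=4, p3=1, p4=1, p5=1) → (p0=3, p1=4, p2=6, p3=2, p4=1, p5=1)
step 2: fire T0:  (p0=3, p1=4, p2=6, p3=2, p4=1, p5=1) → (p0=3, p1=6, p2=6, p3=2, p4=1, p5=0)
step 3: fire T1:  (p0=3, p1=6, p2=6, p3=2, p4=1, p5=0) → (p0=3, p1=7, p2=8, p3=3, p4=1, p5=0)
step 4: fire T1:  (p0=3, p1=7, p2=8, p3=3, p4=1, p5=0) → (p0=3, p1=8, p2=10, p3=4, p4=1, p5=0)
step 5: fire T3:  (p0=3, p1=8, p2=10, p3=4, p4=1, p5=0) → (p0=1, p1=8, p2=11, p3=1, p4=2, p5=2)

(p0=1, p1=8, p2=11, p3=1, p4=2, p5=2)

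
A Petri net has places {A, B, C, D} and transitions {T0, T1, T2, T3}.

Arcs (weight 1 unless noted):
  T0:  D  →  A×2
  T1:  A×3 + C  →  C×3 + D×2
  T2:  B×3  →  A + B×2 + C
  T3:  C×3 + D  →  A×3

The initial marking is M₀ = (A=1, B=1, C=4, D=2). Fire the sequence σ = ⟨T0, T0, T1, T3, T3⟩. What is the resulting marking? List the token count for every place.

(A=8, B=1, C=0, D=0)

step 1: fire T0:  (A=1, B=1, C=4, D=2) → (A=3, B=1, C=4, D=1)
step 2: fire T0:  (A=3, B=1, C=4, D=1) → (A=5, B=1, C=4, D=0)
step 3: fire T1:  (A=5, B=1, C=4, D=0) → (A=2, B=1, C=6, D=2)
step 4: fire T3:  (A=2, B=1, C=6, D=2) → (A=5, B=1, C=3, D=1)
step 5: fire T3:  (A=5, B=1, C=3, D=1) → (A=8, B=1, C=0, D=0)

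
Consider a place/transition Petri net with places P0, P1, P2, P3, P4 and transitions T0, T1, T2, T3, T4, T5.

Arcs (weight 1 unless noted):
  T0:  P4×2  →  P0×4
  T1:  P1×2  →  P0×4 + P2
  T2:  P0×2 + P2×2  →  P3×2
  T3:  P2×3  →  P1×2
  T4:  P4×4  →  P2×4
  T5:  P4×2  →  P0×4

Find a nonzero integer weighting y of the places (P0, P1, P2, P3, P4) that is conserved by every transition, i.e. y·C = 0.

y = (P0:1, P1:3, P2:2, P3:3, P4:2)

Incidence matrix C (rows=places, cols=transitions):
       T0   T1   T2   T3   T4   T5
   P0   4    4   -2    0    0    4
   P1   0   -2    0    2    0    0
   P2   0    1   -2   -3    4    0
   P3   0    0    2    0    0    0
   P4  -2    0    0    0   -4   -2

Candidate y = [1, 3, 2, 3, 2]; check y·C column-wise:
  col T0: 1·4 + 3·0 + 2·0 + 3·0 + 2·-2 = 0
  col T1: 1·4 + 3·-2 + 2·1 + 3·0 + 2·0 = 0
  col T2: 1·-2 + 3·0 + 2·-2 + 3·2 + 2·0 = 0
  col T3: 1·0 + 3·2 + 2·-3 + 3·0 + 2·0 = 0
  col T4: 1·0 + 3·0 + 2·4 + 3·0 + 2·-4 = 0
  col T5: 1·4 + 3·0 + 2·0 + 3·0 + 2·-2 = 0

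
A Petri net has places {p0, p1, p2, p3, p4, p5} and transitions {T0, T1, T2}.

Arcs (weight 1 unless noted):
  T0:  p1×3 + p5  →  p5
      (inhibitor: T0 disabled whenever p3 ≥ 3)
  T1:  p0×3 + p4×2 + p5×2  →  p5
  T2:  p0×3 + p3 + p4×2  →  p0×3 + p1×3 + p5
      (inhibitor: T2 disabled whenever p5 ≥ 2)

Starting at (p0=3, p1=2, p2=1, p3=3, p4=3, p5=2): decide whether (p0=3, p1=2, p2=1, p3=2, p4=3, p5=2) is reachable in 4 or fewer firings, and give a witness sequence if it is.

depth 0: 1 marking
depth 1: 2 markings reached so far
depth 2: 2 markings reached so far
(frontier empty at depth 2; search complete)
target is not among the 2 markings reachable within 4 steps

NO — not reachable within 4 firings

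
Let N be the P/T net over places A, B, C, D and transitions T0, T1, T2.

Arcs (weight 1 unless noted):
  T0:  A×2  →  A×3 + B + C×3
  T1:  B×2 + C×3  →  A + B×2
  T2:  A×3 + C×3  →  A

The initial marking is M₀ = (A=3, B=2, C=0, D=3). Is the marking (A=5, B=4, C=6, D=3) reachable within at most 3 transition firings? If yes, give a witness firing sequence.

YES — reachable via ⟨T0, T0⟩ (2 firings)

step 1: fire T0:  (A=3, B=2, C=0, D=3) → (A=4, B=3, C=3, D=3)
step 2: fire T0:  (A=4, B=3, C=3, D=3) → (A=5, B=4, C=6, D=3)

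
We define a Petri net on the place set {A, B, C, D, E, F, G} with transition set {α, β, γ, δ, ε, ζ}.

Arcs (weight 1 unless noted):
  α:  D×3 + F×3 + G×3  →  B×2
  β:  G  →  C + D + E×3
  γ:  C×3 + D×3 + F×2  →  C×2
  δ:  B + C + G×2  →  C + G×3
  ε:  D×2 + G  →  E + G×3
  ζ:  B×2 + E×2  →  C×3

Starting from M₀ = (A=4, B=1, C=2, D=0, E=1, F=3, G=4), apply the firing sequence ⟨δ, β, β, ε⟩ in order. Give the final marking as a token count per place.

step 1: fire δ:  (A=4, B=1, C=2, D=0, E=1, F=3, G=4) → (A=4, B=0, C=2, D=0, E=1, F=3, G=5)
step 2: fire β:  (A=4, B=0, C=2, D=0, E=1, F=3, G=5) → (A=4, B=0, C=3, D=1, E=4, F=3, G=4)
step 3: fire β:  (A=4, B=0, C=3, D=1, E=4, F=3, G=4) → (A=4, B=0, C=4, D=2, E=7, F=3, G=3)
step 4: fire ε:  (A=4, B=0, C=4, D=2, E=7, F=3, G=3) → (A=4, B=0, C=4, D=0, E=8, F=3, G=5)

(A=4, B=0, C=4, D=0, E=8, F=3, G=5)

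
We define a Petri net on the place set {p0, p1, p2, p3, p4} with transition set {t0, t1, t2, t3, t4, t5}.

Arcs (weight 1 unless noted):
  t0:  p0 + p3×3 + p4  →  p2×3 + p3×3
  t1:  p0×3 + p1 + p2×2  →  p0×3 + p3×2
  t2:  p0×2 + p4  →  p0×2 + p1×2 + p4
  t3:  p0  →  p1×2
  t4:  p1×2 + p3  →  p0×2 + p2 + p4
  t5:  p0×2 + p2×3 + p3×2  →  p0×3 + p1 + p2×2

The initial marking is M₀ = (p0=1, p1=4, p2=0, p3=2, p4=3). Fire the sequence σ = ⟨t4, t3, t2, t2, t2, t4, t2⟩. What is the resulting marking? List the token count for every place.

step 1: fire t4:  (p0=1, p1=4, p2=0, p3=2, p4=3) → (p0=3, p1=2, p2=1, p3=1, p4=4)
step 2: fire t3:  (p0=3, p1=2, p2=1, p3=1, p4=4) → (p0=2, p1=4, p2=1, p3=1, p4=4)
step 3: fire t2:  (p0=2, p1=4, p2=1, p3=1, p4=4) → (p0=2, p1=6, p2=1, p3=1, p4=4)
step 4: fire t2:  (p0=2, p1=6, p2=1, p3=1, p4=4) → (p0=2, p1=8, p2=1, p3=1, p4=4)
step 5: fire t2:  (p0=2, p1=8, p2=1, p3=1, p4=4) → (p0=2, p1=10, p2=1, p3=1, p4=4)
step 6: fire t4:  (p0=2, p1=10, p2=1, p3=1, p4=4) → (p0=4, p1=8, p2=2, p3=0, p4=5)
step 7: fire t2:  (p0=4, p1=8, p2=2, p3=0, p4=5) → (p0=4, p1=10, p2=2, p3=0, p4=5)

(p0=4, p1=10, p2=2, p3=0, p4=5)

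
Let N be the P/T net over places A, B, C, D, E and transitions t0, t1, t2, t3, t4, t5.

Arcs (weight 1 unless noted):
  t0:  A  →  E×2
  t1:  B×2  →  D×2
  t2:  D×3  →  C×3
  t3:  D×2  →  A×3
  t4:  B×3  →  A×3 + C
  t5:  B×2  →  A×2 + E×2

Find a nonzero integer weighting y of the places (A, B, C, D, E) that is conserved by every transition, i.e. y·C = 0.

Incidence matrix C (rows=places, cols=transitions):
       t0   t1   t2   t3   t4   t5
    A  -1    0    0    3    3    2
    B   0   -2    0    0   -3   -2
    C   0    0    3    0    1    0
    D   0    2   -3   -2    0    0
    E   2    0    0    0    0    2

Candidate y = [2, 3, 3, 3, 1]; check y·C column-wise:
  col t0: 2·-1 + 3·0 + 3·0 + 3·0 + 1·2 = 0
  col t1: 2·0 + 3·-2 + 3·0 + 3·2 + 1·0 = 0
  col t2: 2·0 + 3·0 + 3·3 + 3·-3 + 1·0 = 0
  col t3: 2·3 + 3·0 + 3·0 + 3·-2 + 1·0 = 0
  col t4: 2·3 + 3·-3 + 3·1 + 3·0 + 1·0 = 0
  col t5: 2·2 + 3·-2 + 3·0 + 3·0 + 1·2 = 0

y = (A:2, B:3, C:3, D:3, E:1)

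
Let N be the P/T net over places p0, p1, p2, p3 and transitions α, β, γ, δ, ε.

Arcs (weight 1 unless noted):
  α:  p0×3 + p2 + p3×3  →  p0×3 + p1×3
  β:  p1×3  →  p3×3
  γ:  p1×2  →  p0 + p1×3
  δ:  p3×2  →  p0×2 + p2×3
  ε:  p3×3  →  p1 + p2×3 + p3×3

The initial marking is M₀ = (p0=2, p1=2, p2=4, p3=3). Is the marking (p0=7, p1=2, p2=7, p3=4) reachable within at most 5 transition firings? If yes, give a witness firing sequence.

YES — reachable via ⟨γ, γ, γ, β, δ⟩ (5 firings)

step 1: fire γ:  (p0=2, p1=2, p2=4, p3=3) → (p0=3, p1=3, p2=4, p3=3)
step 2: fire γ:  (p0=3, p1=3, p2=4, p3=3) → (p0=4, p1=4, p2=4, p3=3)
step 3: fire γ:  (p0=4, p1=4, p2=4, p3=3) → (p0=5, p1=5, p2=4, p3=3)
step 4: fire β:  (p0=5, p1=5, p2=4, p3=3) → (p0=5, p1=2, p2=4, p3=6)
step 5: fire δ:  (p0=5, p1=2, p2=4, p3=6) → (p0=7, p1=2, p2=7, p3=4)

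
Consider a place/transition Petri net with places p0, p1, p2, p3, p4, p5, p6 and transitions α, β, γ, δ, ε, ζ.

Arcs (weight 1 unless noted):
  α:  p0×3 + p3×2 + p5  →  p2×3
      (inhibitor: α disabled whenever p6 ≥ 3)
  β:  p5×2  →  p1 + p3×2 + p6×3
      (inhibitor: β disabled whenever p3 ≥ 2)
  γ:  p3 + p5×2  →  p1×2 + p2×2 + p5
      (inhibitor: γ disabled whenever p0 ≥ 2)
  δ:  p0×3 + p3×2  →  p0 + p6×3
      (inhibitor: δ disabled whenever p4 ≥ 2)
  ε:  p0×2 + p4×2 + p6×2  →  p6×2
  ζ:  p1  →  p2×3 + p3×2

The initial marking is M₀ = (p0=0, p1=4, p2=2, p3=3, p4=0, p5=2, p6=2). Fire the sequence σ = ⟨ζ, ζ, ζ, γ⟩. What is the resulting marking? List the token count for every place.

(p0=0, p1=3, p2=13, p3=8, p4=0, p5=1, p6=2)

step 1: fire ζ:  (p0=0, p1=4, p2=2, p3=3, p4=0, p5=2, p6=2) → (p0=0, p1=3, p2=5, p3=5, p4=0, p5=2, p6=2)
step 2: fire ζ:  (p0=0, p1=3, p2=5, p3=5, p4=0, p5=2, p6=2) → (p0=0, p1=2, p2=8, p3=7, p4=0, p5=2, p6=2)
step 3: fire ζ:  (p0=0, p1=2, p2=8, p3=7, p4=0, p5=2, p6=2) → (p0=0, p1=1, p2=11, p3=9, p4=0, p5=2, p6=2)
step 4: fire γ:  (p0=0, p1=1, p2=11, p3=9, p4=0, p5=2, p6=2) → (p0=0, p1=3, p2=13, p3=8, p4=0, p5=1, p6=2)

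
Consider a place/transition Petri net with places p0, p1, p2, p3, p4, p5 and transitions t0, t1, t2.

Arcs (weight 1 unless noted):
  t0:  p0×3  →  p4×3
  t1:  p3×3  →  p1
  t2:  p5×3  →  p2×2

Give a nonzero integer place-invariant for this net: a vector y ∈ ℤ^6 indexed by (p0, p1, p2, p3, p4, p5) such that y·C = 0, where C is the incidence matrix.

Incidence matrix C (rows=places, cols=transitions):
       t0   t1   t2
   p0  -3    0    0
   p1   0    1    0
   p2   0    0    2
   p3   0   -3    0
   p4   3    0    0
   p5   0    0   -3

Candidate y = [0, 3, 0, 1, 0, 0]; check y·C column-wise:
  col t0: 0·-3 + 3·0 + 1·0 + 0·3 = 0
  col t1: 3·1 + 1·-3 = 0
  col t2: 3·0 + 0·2 + 1·0 + 0·-3 = 0

y = (p0:0, p1:3, p2:0, p3:1, p4:0, p5:0)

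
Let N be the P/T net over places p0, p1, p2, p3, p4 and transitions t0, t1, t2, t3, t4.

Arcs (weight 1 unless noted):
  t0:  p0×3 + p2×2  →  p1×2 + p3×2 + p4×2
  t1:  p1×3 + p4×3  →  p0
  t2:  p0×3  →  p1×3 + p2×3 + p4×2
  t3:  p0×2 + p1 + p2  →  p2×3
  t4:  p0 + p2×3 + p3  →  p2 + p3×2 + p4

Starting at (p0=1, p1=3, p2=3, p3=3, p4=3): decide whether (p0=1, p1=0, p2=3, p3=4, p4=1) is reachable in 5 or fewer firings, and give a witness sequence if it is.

depth 0: 1 marking
depth 1: 3 markings reached so far
depth 2: 4 markings reached so far
depth 3: 4 markings reached so far
(frontier empty at depth 3; search complete)
target is not among the 4 markings reachable within 5 steps

NO — not reachable within 5 firings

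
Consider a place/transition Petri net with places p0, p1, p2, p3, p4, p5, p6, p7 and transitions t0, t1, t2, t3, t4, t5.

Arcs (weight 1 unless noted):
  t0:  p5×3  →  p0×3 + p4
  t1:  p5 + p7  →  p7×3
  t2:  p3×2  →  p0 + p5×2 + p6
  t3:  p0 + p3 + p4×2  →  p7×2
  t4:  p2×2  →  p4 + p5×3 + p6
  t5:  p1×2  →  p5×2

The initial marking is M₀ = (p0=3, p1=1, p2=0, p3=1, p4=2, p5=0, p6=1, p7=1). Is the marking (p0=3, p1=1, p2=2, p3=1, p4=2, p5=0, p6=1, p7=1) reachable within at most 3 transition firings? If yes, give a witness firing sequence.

NO — not reachable within 3 firings

depth 0: 1 marking
depth 1: 2 markings reached so far
depth 2: 2 markings reached so far
(frontier empty at depth 2; search complete)
target is not among the 2 markings reachable within 3 steps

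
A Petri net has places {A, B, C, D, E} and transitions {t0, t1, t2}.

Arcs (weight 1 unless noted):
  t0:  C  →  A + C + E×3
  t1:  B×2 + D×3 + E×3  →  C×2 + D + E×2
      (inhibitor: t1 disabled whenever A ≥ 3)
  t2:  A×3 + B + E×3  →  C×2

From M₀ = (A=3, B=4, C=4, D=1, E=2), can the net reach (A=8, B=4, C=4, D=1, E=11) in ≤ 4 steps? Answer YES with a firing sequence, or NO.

NO — not reachable within 4 firings

depth 0: 1 marking
depth 1: 2 markings reached so far
depth 2: 4 markings reached so far
depth 3: 6 markings reached so far
depth 4: 8 markings reached so far
target is not among the 8 markings reachable within 4 steps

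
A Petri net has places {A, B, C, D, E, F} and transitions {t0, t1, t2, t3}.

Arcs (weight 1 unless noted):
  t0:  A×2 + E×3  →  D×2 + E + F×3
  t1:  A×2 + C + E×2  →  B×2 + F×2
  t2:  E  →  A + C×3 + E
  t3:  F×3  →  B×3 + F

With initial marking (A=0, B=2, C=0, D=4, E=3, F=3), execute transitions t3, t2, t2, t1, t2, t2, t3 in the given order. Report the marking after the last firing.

(A=2, B=10, C=11, D=4, E=1, F=1)

step 1: fire t3:  (A=0, B=2, C=0, D=4, E=3, F=3) → (A=0, B=5, C=0, D=4, E=3, F=1)
step 2: fire t2:  (A=0, B=5, C=0, D=4, E=3, F=1) → (A=1, B=5, C=3, D=4, E=3, F=1)
step 3: fire t2:  (A=1, B=5, C=3, D=4, E=3, F=1) → (A=2, B=5, C=6, D=4, E=3, F=1)
step 4: fire t1:  (A=2, B=5, C=6, D=4, E=3, F=1) → (A=0, B=7, C=5, D=4, E=1, F=3)
step 5: fire t2:  (A=0, B=7, C=5, D=4, E=1, F=3) → (A=1, B=7, C=8, D=4, E=1, F=3)
step 6: fire t2:  (A=1, B=7, C=8, D=4, E=1, F=3) → (A=2, B=7, C=11, D=4, E=1, F=3)
step 7: fire t3:  (A=2, B=7, C=11, D=4, E=1, F=3) → (A=2, B=10, C=11, D=4, E=1, F=1)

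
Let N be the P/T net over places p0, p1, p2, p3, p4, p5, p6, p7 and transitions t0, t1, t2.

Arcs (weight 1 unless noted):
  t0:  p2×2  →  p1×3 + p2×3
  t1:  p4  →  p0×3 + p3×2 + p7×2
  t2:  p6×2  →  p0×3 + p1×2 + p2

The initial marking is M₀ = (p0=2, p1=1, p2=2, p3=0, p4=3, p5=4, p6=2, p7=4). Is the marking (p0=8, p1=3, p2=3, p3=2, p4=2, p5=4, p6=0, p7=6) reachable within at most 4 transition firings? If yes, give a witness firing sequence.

step 1: fire t1:  (p0=2, p1=1, p2=2, p3=0, p4=3, p5=4, p6=2, p7=4) → (p0=5, p1=1, p2=2, p3=2, p4=2, p5=4, p6=2, p7=6)
step 2: fire t2:  (p0=5, p1=1, p2=2, p3=2, p4=2, p5=4, p6=2, p7=6) → (p0=8, p1=3, p2=3, p3=2, p4=2, p5=4, p6=0, p7=6)

YES — reachable via ⟨t1, t2⟩ (2 firings)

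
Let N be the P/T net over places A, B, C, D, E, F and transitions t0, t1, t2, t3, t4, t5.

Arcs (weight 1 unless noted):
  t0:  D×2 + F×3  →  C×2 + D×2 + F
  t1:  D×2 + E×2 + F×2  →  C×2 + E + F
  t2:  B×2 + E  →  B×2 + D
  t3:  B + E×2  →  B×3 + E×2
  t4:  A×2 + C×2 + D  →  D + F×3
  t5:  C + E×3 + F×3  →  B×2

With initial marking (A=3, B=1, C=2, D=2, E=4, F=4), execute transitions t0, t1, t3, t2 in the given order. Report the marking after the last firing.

(A=3, B=3, C=6, D=1, E=2, F=1)

step 1: fire t0:  (A=3, B=1, C=2, D=2, E=4, F=4) → (A=3, B=1, C=4, D=2, E=4, F=2)
step 2: fire t1:  (A=3, B=1, C=4, D=2, E=4, F=2) → (A=3, B=1, C=6, D=0, E=3, F=1)
step 3: fire t3:  (A=3, B=1, C=6, D=0, E=3, F=1) → (A=3, B=3, C=6, D=0, E=3, F=1)
step 4: fire t2:  (A=3, B=3, C=6, D=0, E=3, F=1) → (A=3, B=3, C=6, D=1, E=2, F=1)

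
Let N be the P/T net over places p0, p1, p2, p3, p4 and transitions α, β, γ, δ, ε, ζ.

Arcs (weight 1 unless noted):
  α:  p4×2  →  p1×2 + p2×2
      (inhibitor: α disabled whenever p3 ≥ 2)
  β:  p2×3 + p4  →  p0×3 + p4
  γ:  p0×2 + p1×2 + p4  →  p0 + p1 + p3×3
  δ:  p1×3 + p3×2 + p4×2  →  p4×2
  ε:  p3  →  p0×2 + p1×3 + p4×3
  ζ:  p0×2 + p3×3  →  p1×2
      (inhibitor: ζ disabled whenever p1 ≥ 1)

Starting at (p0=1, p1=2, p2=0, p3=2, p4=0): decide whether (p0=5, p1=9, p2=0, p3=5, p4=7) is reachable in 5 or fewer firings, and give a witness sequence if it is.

YES — reachable via ⟨ε, γ, γ, ε, ε⟩ (5 firings)

step 1: fire ε:  (p0=1, p1=2, p2=0, p3=2, p4=0) → (p0=3, p1=5, p2=0, p3=1, p4=3)
step 2: fire γ:  (p0=3, p1=5, p2=0, p3=1, p4=3) → (p0=2, p1=4, p2=0, p3=4, p4=2)
step 3: fire γ:  (p0=2, p1=4, p2=0, p3=4, p4=2) → (p0=1, p1=3, p2=0, p3=7, p4=1)
step 4: fire ε:  (p0=1, p1=3, p2=0, p3=7, p4=1) → (p0=3, p1=6, p2=0, p3=6, p4=4)
step 5: fire ε:  (p0=3, p1=6, p2=0, p3=6, p4=4) → (p0=5, p1=9, p2=0, p3=5, p4=7)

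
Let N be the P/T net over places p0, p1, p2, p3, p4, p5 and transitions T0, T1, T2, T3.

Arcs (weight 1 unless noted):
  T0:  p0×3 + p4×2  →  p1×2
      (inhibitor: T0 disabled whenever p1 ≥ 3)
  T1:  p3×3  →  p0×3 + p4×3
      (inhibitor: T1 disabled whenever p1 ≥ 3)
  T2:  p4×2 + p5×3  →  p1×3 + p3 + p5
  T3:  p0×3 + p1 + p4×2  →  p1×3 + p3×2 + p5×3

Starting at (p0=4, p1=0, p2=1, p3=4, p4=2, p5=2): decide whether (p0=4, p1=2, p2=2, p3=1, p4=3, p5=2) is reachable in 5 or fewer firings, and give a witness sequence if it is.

depth 0: 1 marking
depth 1: 3 markings reached so far
depth 2: 4 markings reached so far
depth 3: 6 markings reached so far
depth 4: 6 markings reached so far
(frontier empty at depth 4; search complete)
target is not among the 6 markings reachable within 5 steps

NO — not reachable within 5 firings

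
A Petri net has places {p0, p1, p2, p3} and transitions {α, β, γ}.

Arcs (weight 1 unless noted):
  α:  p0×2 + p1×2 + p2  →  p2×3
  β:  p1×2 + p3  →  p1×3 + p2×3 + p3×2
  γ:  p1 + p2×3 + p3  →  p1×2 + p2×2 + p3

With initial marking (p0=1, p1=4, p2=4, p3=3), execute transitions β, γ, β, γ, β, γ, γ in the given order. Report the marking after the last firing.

step 1: fire β:  (p0=1, p1=4, p2=4, p3=3) → (p0=1, p1=5, p2=7, p3=4)
step 2: fire γ:  (p0=1, p1=5, p2=7, p3=4) → (p0=1, p1=6, p2=6, p3=4)
step 3: fire β:  (p0=1, p1=6, p2=6, p3=4) → (p0=1, p1=7, p2=9, p3=5)
step 4: fire γ:  (p0=1, p1=7, p2=9, p3=5) → (p0=1, p1=8, p2=8, p3=5)
step 5: fire β:  (p0=1, p1=8, p2=8, p3=5) → (p0=1, p1=9, p2=11, p3=6)
step 6: fire γ:  (p0=1, p1=9, p2=11, p3=6) → (p0=1, p1=10, p2=10, p3=6)
step 7: fire γ:  (p0=1, p1=10, p2=10, p3=6) → (p0=1, p1=11, p2=9, p3=6)

(p0=1, p1=11, p2=9, p3=6)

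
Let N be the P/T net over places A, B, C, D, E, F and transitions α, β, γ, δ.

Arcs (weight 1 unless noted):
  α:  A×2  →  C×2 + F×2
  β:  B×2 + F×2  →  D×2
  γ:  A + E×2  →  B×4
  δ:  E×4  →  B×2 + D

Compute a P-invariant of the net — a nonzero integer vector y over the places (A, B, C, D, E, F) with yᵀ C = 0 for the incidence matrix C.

Incidence matrix C (rows=places, cols=transitions):
        α    β    γ    δ
    A  -2    0   -1    0
    B   0   -2    4    2
    C   2    0    0    0
    D   0    2    0    1
    E   0    0   -2   -4
    F   2   -2    0    0

Candidate y = [10, 4, 10, 4, 3, 0]; check y·C column-wise:
  col α: 10·-2 + 4·0 + 10·2 + 4·0 + 3·0 + 0·2 = 0
  col β: 10·0 + 4·-2 + 10·0 + 4·2 + 3·0 + 0·-2 = 0
  col γ: 10·-1 + 4·4 + 10·0 + 4·0 + 3·-2 = 0
  col δ: 10·0 + 4·2 + 10·0 + 4·1 + 3·-4 = 0

y = (A:10, B:4, C:10, D:4, E:3, F:0)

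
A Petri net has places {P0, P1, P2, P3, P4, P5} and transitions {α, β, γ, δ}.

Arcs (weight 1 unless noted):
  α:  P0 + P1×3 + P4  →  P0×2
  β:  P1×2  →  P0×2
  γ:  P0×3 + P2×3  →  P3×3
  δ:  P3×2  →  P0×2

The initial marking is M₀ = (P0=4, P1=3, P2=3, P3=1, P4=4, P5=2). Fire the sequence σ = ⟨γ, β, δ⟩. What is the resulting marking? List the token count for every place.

step 1: fire γ:  (P0=4, P1=3, P2=3, P3=1, P4=4, P5=2) → (P0=1, P1=3, P2=0, P3=4, P4=4, P5=2)
step 2: fire β:  (P0=1, P1=3, P2=0, P3=4, P4=4, P5=2) → (P0=3, P1=1, P2=0, P3=4, P4=4, P5=2)
step 3: fire δ:  (P0=3, P1=1, P2=0, P3=4, P4=4, P5=2) → (P0=5, P1=1, P2=0, P3=2, P4=4, P5=2)

(P0=5, P1=1, P2=0, P3=2, P4=4, P5=2)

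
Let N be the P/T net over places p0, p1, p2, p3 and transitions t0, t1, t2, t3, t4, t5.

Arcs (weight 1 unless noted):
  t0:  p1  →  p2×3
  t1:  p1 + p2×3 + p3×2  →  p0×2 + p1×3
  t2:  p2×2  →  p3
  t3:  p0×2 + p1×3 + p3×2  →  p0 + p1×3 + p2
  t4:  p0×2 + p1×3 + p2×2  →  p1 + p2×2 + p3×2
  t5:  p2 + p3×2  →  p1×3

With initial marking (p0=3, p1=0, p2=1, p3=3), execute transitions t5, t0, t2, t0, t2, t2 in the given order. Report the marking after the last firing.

(p0=3, p1=1, p2=0, p3=4)

step 1: fire t5:  (p0=3, p1=0, p2=1, p3=3) → (p0=3, p1=3, p2=0, p3=1)
step 2: fire t0:  (p0=3, p1=3, p2=0, p3=1) → (p0=3, p1=2, p2=3, p3=1)
step 3: fire t2:  (p0=3, p1=2, p2=3, p3=1) → (p0=3, p1=2, p2=1, p3=2)
step 4: fire t0:  (p0=3, p1=2, p2=1, p3=2) → (p0=3, p1=1, p2=4, p3=2)
step 5: fire t2:  (p0=3, p1=1, p2=4, p3=2) → (p0=3, p1=1, p2=2, p3=3)
step 6: fire t2:  (p0=3, p1=1, p2=2, p3=3) → (p0=3, p1=1, p2=0, p3=4)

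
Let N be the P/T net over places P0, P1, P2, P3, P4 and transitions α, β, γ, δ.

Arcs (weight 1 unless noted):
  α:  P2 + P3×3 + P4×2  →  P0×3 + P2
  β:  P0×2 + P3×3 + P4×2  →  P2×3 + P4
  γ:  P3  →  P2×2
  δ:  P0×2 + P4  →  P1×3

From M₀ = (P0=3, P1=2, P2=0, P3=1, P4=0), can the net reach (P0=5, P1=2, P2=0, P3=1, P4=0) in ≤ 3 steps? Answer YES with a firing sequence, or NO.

depth 0: 1 marking
depth 1: 2 markings reached so far
depth 2: 2 markings reached so far
(frontier empty at depth 2; search complete)
target is not among the 2 markings reachable within 3 steps

NO — not reachable within 3 firings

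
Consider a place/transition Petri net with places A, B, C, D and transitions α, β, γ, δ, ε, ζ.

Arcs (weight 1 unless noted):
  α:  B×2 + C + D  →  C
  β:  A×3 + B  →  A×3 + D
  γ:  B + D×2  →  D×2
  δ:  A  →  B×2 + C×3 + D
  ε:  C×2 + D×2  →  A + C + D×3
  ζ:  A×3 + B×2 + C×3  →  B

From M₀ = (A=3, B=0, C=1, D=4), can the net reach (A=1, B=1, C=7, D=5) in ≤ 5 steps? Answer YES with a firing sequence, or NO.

YES — reachable via ⟨δ, α, δ, γ⟩ (4 firings)

step 1: fire δ:  (A=3, B=0, C=1, D=4) → (A=2, B=2, C=4, D=5)
step 2: fire α:  (A=2, B=2, C=4, D=5) → (A=2, B=0, C=4, D=4)
step 3: fire δ:  (A=2, B=0, C=4, D=4) → (A=1, B=2, C=7, D=5)
step 4: fire γ:  (A=1, B=2, C=7, D=5) → (A=1, B=1, C=7, D=5)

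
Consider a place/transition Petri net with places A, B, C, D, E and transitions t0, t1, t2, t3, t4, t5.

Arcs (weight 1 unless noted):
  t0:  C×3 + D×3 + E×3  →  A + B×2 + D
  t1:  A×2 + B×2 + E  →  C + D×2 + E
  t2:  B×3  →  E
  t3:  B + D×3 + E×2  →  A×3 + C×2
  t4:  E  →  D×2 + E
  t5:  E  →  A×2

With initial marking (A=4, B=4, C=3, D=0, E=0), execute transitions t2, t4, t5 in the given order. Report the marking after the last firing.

step 1: fire t2:  (A=4, B=4, C=3, D=0, E=0) → (A=4, B=1, C=3, D=0, E=1)
step 2: fire t4:  (A=4, B=1, C=3, D=0, E=1) → (A=4, B=1, C=3, D=2, E=1)
step 3: fire t5:  (A=4, B=1, C=3, D=2, E=1) → (A=6, B=1, C=3, D=2, E=0)

(A=6, B=1, C=3, D=2, E=0)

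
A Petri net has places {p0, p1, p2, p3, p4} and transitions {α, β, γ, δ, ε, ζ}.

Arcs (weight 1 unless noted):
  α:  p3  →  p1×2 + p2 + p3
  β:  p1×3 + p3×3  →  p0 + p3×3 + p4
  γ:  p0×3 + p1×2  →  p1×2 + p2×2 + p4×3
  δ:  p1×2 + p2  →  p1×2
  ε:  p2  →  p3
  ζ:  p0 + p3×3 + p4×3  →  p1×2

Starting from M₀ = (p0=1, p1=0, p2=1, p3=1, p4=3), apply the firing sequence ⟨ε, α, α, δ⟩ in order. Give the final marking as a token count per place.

step 1: fire ε:  (p0=1, p1=0, p2=1, p3=1, p4=3) → (p0=1, p1=0, p2=0, p3=2, p4=3)
step 2: fire α:  (p0=1, p1=0, p2=0, p3=2, p4=3) → (p0=1, p1=2, p2=1, p3=2, p4=3)
step 3: fire α:  (p0=1, p1=2, p2=1, p3=2, p4=3) → (p0=1, p1=4, p2=2, p3=2, p4=3)
step 4: fire δ:  (p0=1, p1=4, p2=2, p3=2, p4=3) → (p0=1, p1=4, p2=1, p3=2, p4=3)

(p0=1, p1=4, p2=1, p3=2, p4=3)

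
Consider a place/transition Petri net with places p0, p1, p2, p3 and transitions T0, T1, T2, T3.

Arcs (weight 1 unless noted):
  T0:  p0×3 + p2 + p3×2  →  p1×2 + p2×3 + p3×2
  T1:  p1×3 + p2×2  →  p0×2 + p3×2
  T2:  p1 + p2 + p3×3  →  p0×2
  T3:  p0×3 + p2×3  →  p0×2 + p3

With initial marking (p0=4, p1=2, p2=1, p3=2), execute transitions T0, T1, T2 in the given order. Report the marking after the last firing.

(p0=5, p1=0, p2=0, p3=1)

step 1: fire T0:  (p0=4, p1=2, p2=1, p3=2) → (p0=1, p1=4, p2=3, p3=2)
step 2: fire T1:  (p0=1, p1=4, p2=3, p3=2) → (p0=3, p1=1, p2=1, p3=4)
step 3: fire T2:  (p0=3, p1=1, p2=1, p3=4) → (p0=5, p1=0, p2=0, p3=1)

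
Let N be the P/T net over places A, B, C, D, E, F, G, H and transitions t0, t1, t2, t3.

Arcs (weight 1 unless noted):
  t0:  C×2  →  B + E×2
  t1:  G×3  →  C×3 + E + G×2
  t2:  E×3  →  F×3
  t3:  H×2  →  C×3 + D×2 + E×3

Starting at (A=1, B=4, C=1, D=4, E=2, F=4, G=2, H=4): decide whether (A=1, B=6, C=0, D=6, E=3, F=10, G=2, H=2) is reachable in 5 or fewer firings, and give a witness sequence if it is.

step 1: fire t3:  (A=1, B=4, C=1, D=4, E=2, F=4, G=2, H=4) → (A=1, B=4, C=4, D=6, E=5, F=4, G=2, H=2)
step 2: fire t0:  (A=1, B=4, C=4, D=6, E=5, F=4, G=2, H=2) → (A=1, B=5, C=2, D=6, E=7, F=4, G=2, H=2)
step 3: fire t0:  (A=1, B=5, C=2, D=6, E=7, F=4, G=2, H=2) → (A=1, B=6, C=0, D=6, E=9, F=4, G=2, H=2)
step 4: fire t2:  (A=1, B=6, C=0, D=6, E=9, F=4, G=2, H=2) → (A=1, B=6, C=0, D=6, E=6, F=7, G=2, H=2)
step 5: fire t2:  (A=1, B=6, C=0, D=6, E=6, F=7, G=2, H=2) → (A=1, B=6, C=0, D=6, E=3, F=10, G=2, H=2)

YES — reachable via ⟨t3, t0, t0, t2, t2⟩ (5 firings)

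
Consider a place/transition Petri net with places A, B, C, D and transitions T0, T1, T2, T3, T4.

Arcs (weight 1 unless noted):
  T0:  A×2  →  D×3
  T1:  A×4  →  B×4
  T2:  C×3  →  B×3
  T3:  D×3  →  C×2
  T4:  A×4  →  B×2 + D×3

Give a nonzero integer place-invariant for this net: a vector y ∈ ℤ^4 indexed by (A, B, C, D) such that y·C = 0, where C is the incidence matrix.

Incidence matrix C (rows=places, cols=transitions):
       T0   T1   T2   T3   T4
    A  -2   -4    0    0   -4
    B   0    4    3    0    2
    C   0    0   -3    2    0
    D   3    0    0   -3    3

Candidate y = [3, 3, 3, 2]; check y·C column-wise:
  col T0: 3·-2 + 3·0 + 3·0 + 2·3 = 0
  col T1: 3·-4 + 3·4 + 3·0 + 2·0 = 0
  col T2: 3·0 + 3·3 + 3·-3 + 2·0 = 0
  col T3: 3·0 + 3·0 + 3·2 + 2·-3 = 0
  col T4: 3·-4 + 3·2 + 3·0 + 2·3 = 0

y = (A:3, B:3, C:3, D:2)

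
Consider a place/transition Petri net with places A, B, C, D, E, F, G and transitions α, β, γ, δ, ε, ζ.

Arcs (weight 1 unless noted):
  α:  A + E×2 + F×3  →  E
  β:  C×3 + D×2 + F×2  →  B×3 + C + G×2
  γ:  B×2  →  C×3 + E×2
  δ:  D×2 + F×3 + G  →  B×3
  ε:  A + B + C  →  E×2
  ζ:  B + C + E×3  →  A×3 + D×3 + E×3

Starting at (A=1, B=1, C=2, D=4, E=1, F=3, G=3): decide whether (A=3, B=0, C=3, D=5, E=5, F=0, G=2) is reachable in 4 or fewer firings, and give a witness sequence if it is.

YES — reachable via ⟨δ, γ, ε, ζ⟩ (4 firings)

step 1: fire δ:  (A=1, B=1, C=2, D=4, E=1, F=3, G=3) → (A=1, B=4, C=2, D=2, E=1, F=0, G=2)
step 2: fire γ:  (A=1, B=4, C=2, D=2, E=1, F=0, G=2) → (A=1, B=2, C=5, D=2, E=3, F=0, G=2)
step 3: fire ε:  (A=1, B=2, C=5, D=2, E=3, F=0, G=2) → (A=0, B=1, C=4, D=2, E=5, F=0, G=2)
step 4: fire ζ:  (A=0, B=1, C=4, D=2, E=5, F=0, G=2) → (A=3, B=0, C=3, D=5, E=5, F=0, G=2)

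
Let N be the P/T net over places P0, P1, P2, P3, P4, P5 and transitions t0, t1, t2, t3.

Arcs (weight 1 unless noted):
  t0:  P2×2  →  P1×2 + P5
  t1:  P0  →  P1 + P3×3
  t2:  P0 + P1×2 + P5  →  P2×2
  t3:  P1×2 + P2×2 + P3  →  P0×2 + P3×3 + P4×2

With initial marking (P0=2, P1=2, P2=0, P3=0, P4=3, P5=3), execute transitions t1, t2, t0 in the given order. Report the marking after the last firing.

step 1: fire t1:  (P0=2, P1=2, P2=0, P3=0, P4=3, P5=3) → (P0=1, P1=3, P2=0, P3=3, P4=3, P5=3)
step 2: fire t2:  (P0=1, P1=3, P2=0, P3=3, P4=3, P5=3) → (P0=0, P1=1, P2=2, P3=3, P4=3, P5=2)
step 3: fire t0:  (P0=0, P1=1, P2=2, P3=3, P4=3, P5=2) → (P0=0, P1=3, P2=0, P3=3, P4=3, P5=3)

(P0=0, P1=3, P2=0, P3=3, P4=3, P5=3)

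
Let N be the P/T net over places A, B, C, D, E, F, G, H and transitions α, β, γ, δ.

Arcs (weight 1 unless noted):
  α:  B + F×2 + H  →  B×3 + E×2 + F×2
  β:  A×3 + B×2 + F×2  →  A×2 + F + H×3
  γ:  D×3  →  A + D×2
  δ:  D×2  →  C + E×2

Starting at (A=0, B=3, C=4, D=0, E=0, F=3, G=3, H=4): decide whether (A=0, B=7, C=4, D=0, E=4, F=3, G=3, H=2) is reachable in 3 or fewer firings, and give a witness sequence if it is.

YES — reachable via ⟨α, α⟩ (2 firings)

step 1: fire α:  (A=0, B=3, C=4, D=0, E=0, F=3, G=3, H=4) → (A=0, B=5, C=4, D=0, E=2, F=3, G=3, H=3)
step 2: fire α:  (A=0, B=5, C=4, D=0, E=2, F=3, G=3, H=3) → (A=0, B=7, C=4, D=0, E=4, F=3, G=3, H=2)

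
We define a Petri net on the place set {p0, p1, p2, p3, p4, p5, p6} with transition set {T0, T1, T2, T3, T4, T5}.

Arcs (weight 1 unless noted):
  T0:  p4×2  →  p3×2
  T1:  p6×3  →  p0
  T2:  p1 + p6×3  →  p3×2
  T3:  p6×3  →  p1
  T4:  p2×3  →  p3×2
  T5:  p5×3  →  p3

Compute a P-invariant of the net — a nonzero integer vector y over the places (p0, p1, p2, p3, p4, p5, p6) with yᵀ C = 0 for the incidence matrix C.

Incidence matrix C (rows=places, cols=transitions):
       T0   T1   T2   T3   T4   T5
   p0   0    1    0    0    0    0
   p1   0    0   -1    1    0    0
   p2   0    0    0    0   -3    0
   p3   2    0    2    0    2    1
   p4  -2    0    0    0    0    0
   p5   0    0    0    0    0   -3
   p6   0   -3   -3   -3    0    0

Candidate y = [3, 3, 2, 3, 3, 1, 1]; check y·C column-wise:
  col T0: 3·0 + 3·0 + 2·0 + 3·2 + 3·-2 + 1·0 + 1·0 = 0
  col T1: 3·1 + 3·0 + 2·0 + 3·0 + 3·0 + 1·0 + 1·-3 = 0
  col T2: 3·0 + 3·-1 + 2·0 + 3·2 + 3·0 + 1·0 + 1·-3 = 0
  col T3: 3·0 + 3·1 + 2·0 + 3·0 + 3·0 + 1·0 + 1·-3 = 0
  col T4: 3·0 + 3·0 + 2·-3 + 3·2 + 3·0 + 1·0 + 1·0 = 0
  col T5: 3·0 + 3·0 + 2·0 + 3·1 + 3·0 + 1·-3 + 1·0 = 0

y = (p0:3, p1:3, p2:2, p3:3, p4:3, p5:1, p6:1)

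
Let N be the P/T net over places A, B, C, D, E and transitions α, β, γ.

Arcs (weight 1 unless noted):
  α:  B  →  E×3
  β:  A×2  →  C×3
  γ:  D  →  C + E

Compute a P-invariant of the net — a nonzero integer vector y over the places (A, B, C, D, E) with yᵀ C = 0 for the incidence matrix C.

Incidence matrix C (rows=places, cols=transitions):
        α    β    γ
    A   0   -2    0
    B  -1    0    0
    C   0    3    1
    D   0    0   -1
    E   3    0    1

Candidate y = [3, 0, 2, 2, 0]; check y·C column-wise:
  col α: 3·0 + 0·-1 + 2·0 + 2·0 + 0·3 = 0
  col β: 3·-2 + 2·3 + 2·0 = 0
  col γ: 3·0 + 2·1 + 2·-1 + 0·1 = 0

y = (A:3, B:0, C:2, D:2, E:0)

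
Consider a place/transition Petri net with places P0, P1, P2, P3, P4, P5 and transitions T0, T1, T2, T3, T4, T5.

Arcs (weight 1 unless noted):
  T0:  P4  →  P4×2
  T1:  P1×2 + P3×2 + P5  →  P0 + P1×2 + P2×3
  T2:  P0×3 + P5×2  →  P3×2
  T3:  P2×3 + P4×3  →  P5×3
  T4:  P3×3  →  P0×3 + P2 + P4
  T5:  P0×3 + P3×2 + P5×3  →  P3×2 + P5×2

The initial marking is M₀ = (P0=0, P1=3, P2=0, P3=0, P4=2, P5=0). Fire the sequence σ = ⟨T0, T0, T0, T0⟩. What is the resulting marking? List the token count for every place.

(P0=0, P1=3, P2=0, P3=0, P4=6, P5=0)

step 1: fire T0:  (P0=0, P1=3, P2=0, P3=0, P4=2, P5=0) → (P0=0, P1=3, P2=0, P3=0, P4=3, P5=0)
step 2: fire T0:  (P0=0, P1=3, P2=0, P3=0, P4=3, P5=0) → (P0=0, P1=3, P2=0, P3=0, P4=4, P5=0)
step 3: fire T0:  (P0=0, P1=3, P2=0, P3=0, P4=4, P5=0) → (P0=0, P1=3, P2=0, P3=0, P4=5, P5=0)
step 4: fire T0:  (P0=0, P1=3, P2=0, P3=0, P4=5, P5=0) → (P0=0, P1=3, P2=0, P3=0, P4=6, P5=0)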